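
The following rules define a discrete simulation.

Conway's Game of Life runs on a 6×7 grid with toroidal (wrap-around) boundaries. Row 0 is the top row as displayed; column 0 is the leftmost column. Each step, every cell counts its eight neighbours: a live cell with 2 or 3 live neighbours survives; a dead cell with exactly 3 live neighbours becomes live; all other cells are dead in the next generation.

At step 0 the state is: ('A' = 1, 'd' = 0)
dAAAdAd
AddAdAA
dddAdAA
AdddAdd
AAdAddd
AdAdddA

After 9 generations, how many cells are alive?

k=0  dAAAdAd
AddAdAA
dddAdAA
AdddAdd
AAdAddd
AdAdddA
k=1  dddAdAd
AAdAddd
dddAddd
AAAAAAd
ddAAddd
ddddAdA
k=2  AdAAdAA
dddAddd
ddddddA
dAddddd
AdddddA
ddAdAAd
k=3  dAAddAA
AdAAAAd
ddddddd
ddddddA
AAdddAA
ddAdAdd
k=4  AdddddA
AdAAAAd
dddAAAA
dddddAA
AAdddAA
ddAAAdd
k=5  AdddddA
AAAdddd
AdAdddd
ddddddd
AAAAddd
ddAAAdd
k=6  AdddddA
ddAdddd
AdAdddd
AddAddd
dAddAdd
ddddAdA
k=7  AddddAA
AdddddA
ddAAddd
AdAAddd
AddAAAd
ddddddA
k=8  dddddAd
AAdddAd
AdAAddA
ddddddA
AAAAAAd
ddddddd
k=9  ddddddA
AAAdAAd
ddAddAd
ddddddd
AAAAAAA
dAAAdAA

20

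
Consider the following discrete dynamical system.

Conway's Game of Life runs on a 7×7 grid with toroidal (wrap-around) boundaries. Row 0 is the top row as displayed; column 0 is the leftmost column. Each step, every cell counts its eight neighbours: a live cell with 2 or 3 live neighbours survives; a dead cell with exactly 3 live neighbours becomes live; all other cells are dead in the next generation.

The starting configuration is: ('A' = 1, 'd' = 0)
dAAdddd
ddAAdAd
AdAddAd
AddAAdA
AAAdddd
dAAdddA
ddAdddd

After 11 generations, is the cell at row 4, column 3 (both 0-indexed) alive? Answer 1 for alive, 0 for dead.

t=0: dAAdddd
ddAAdAd
AdAddAd
AddAAdA
AAAdddd
dAAdddA
ddAdddd
t=1: dAddddd
dddAAdA
AdAddAd
dddAAAd
dddddAd
dddAddd
AddAddd
t=2: AdAAAdd
AAAAAAA
ddAdddd
dddAdAd
dddAdAd
ddddAdd
ddAdddd
t=3: Adddddd
AddddAA
Adddddd
ddAAddd
dddAdAd
dddAAdd
dAAdAdd
t=4: AddddAd
AAddddd
AAddddd
ddAAAdd
ddddddd
dddddAd
dAAdAdd
t=5: AdAdddA
ddddddd
AddAddd
dAAAddd
dddAAdd
ddddddd
dAddAAA
t=6: AAddddA
AAddddA
dAdAddd
dAddddd
dddAAdd
dddAddd
dAdddAA
t=7: ddAdddd
ddddddA
dAddddd
dddAAdd
ddAAAdd
ddAAdAd
dAAddAA
t=8: AAAddAA
ddddddd
ddddddd
ddddAdd
dddddAd
dddddAA
dAddAAA
t=9: dAAdAdd
AAddddA
ddddddd
ddddddd
ddddAAA
Adddddd
dAAdAdd
t=10: dddddAd
AAAdddd
Adddddd
dddddAd
dddddAA
AAdAAdA
AdAdddd
t=11: AdAdddA
AAddddA
AdddddA
dddddAd
ddddddd
dAAAAdd
AdAAAAd

0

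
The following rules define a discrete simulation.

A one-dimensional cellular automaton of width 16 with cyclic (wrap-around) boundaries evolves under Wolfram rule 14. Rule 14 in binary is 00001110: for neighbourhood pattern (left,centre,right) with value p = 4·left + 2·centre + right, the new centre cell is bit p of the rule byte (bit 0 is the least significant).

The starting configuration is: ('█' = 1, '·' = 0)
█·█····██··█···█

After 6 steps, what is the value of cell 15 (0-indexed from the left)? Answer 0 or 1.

gen 0: █·█····██··█···█
gen 1: ··█···██··██··██
gen 2: ·██··██··██··██·
gen 3: ██··██··██··██··
gen 4: █··██··██··██··█
gen 5: ··██··██··██··██
gen 6: ·██··██··██··██·

0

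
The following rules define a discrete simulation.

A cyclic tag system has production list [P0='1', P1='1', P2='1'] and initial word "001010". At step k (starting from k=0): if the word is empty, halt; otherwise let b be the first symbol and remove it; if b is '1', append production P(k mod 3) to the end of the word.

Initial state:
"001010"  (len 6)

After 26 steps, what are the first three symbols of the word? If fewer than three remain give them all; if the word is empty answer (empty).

step 0: "001010"  (len 6)
step 1: "01010"  (len 5)
step 2: "1010"  (len 4)
step 3: "0101"  (len 4)
step 4: "101"  (len 3)
step 5: "011"  (len 3)
step 6: "11"  (len 2)
step 7: "11"  (len 2)
step 8: "11"  (len 2)
step 9: "11"  (len 2)
step 10: "11"  (len 2)
step 11: "11"  (len 2)
step 12: "11"  (len 2)
step 13: "11"  (len 2)
step 14: "11"  (len 2)
step 15: "11"  (len 2)
step 16: "11"  (len 2)
step 17: "11"  (len 2)
step 18: "11"  (len 2)
step 19: "11"  (len 2)
step 20: "11"  (len 2)
step 21: "11"  (len 2)
step 22: "11"  (len 2)
step 23: "11"  (len 2)
step 24: "11"  (len 2)
step 25: "11"  (len 2)
step 26: "11"  (len 2)

11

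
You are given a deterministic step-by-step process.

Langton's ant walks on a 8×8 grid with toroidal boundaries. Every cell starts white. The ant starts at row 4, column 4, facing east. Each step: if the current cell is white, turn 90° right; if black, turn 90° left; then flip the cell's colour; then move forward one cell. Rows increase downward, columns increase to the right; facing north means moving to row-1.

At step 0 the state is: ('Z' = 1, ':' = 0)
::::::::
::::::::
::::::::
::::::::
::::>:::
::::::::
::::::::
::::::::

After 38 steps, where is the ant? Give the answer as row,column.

step 0: ::::::::
::::::::
::::::::
::::::::
::::>:::
::::::::
::::::::
::::::::
step 1: ::::::::
::::::::
::::::::
::::::::
::::Z:::
::::v:::
::::::::
::::::::
step 2: ::::::::
::::::::
::::::::
::::::::
::::Z:::
:::<Z:::
::::::::
::::::::
step 3: ::::::::
::::::::
::::::::
::::::::
:::^Z:::
:::ZZ:::
::::::::
::::::::
step 4: ::::::::
::::::::
::::::::
::::::::
:::Z>:::
:::ZZ:::
::::::::
::::::::
step 5: ::::::::
::::::::
::::::::
::::^:::
:::Z::::
:::ZZ:::
::::::::
::::::::
step 6: ::::::::
::::::::
::::::::
::::Z>::
:::Z::::
:::ZZ:::
::::::::
::::::::
step 7: ::::::::
::::::::
::::::::
::::ZZ::
:::Z:v::
:::ZZ:::
::::::::
::::::::
step 8: ::::::::
::::::::
::::::::
::::ZZ::
:::Z<Z::
:::ZZ:::
::::::::
::::::::
step 9: ::::::::
::::::::
::::::::
::::^Z::
:::ZZZ::
:::ZZ:::
::::::::
::::::::
step 10: ::::::::
::::::::
::::::::
:::<:Z::
:::ZZZ::
:::ZZ:::
::::::::
::::::::
step 11: ::::::::
::::::::
:::^::::
:::Z:Z::
:::ZZZ::
:::ZZ:::
::::::::
::::::::
step 12: ::::::::
::::::::
:::Z>:::
:::Z:Z::
:::ZZZ::
:::ZZ:::
::::::::
::::::::
step 13: ::::::::
::::::::
:::ZZ:::
:::ZvZ::
:::ZZZ::
:::ZZ:::
::::::::
::::::::
step 14: ::::::::
::::::::
:::ZZ:::
:::<ZZ::
:::ZZZ::
:::ZZ:::
::::::::
::::::::
step 15: ::::::::
::::::::
:::ZZ:::
::::ZZ::
:::vZZ::
:::ZZ:::
::::::::
::::::::
step 16: ::::::::
::::::::
:::ZZ:::
::::ZZ::
::::>Z::
:::ZZ:::
::::::::
::::::::
step 17: ::::::::
::::::::
:::ZZ:::
::::^Z::
:::::Z::
:::ZZ:::
::::::::
::::::::
step 18: ::::::::
::::::::
:::ZZ:::
:::<:Z::
:::::Z::
:::ZZ:::
::::::::
::::::::
step 19: ::::::::
::::::::
:::^Z:::
:::Z:Z::
:::::Z::
:::ZZ:::
::::::::
::::::::
step 20: ::::::::
::::::::
::<:Z:::
:::Z:Z::
:::::Z::
:::ZZ:::
::::::::
::::::::
step 21: ::::::::
::^:::::
::Z:Z:::
:::Z:Z::
:::::Z::
:::ZZ:::
::::::::
::::::::
step 22: ::::::::
::Z>::::
::Z:Z:::
:::Z:Z::
:::::Z::
:::ZZ:::
::::::::
::::::::
step 23: ::::::::
::ZZ::::
::ZvZ:::
:::Z:Z::
:::::Z::
:::ZZ:::
::::::::
::::::::
step 24: ::::::::
::ZZ::::
::<ZZ:::
:::Z:Z::
:::::Z::
:::ZZ:::
::::::::
::::::::
step 25: ::::::::
::ZZ::::
:::ZZ:::
::vZ:Z::
:::::Z::
:::ZZ:::
::::::::
::::::::
step 26: ::::::::
::ZZ::::
:::ZZ:::
:<ZZ:Z::
:::::Z::
:::ZZ:::
::::::::
::::::::
step 27: ::::::::
::ZZ::::
:^:ZZ:::
:ZZZ:Z::
:::::Z::
:::ZZ:::
::::::::
::::::::
step 28: ::::::::
::ZZ::::
:Z>ZZ:::
:ZZZ:Z::
:::::Z::
:::ZZ:::
::::::::
::::::::
step 29: ::::::::
::ZZ::::
:ZZZZ:::
:ZvZ:Z::
:::::Z::
:::ZZ:::
::::::::
::::::::
step 30: ::::::::
::ZZ::::
:ZZZZ:::
:Z:>:Z::
:::::Z::
:::ZZ:::
::::::::
::::::::
step 31: ::::::::
::ZZ::::
:ZZ^Z:::
:Z:::Z::
:::::Z::
:::ZZ:::
::::::::
::::::::
step 32: ::::::::
::ZZ::::
:Z<:Z:::
:Z:::Z::
:::::Z::
:::ZZ:::
::::::::
::::::::
step 33: ::::::::
::ZZ::::
:Z::Z:::
:Zv::Z::
:::::Z::
:::ZZ:::
::::::::
::::::::
step 34: ::::::::
::ZZ::::
:Z::Z:::
:<Z::Z::
:::::Z::
:::ZZ:::
::::::::
::::::::
step 35: ::::::::
::ZZ::::
:Z::Z:::
::Z::Z::
:v:::Z::
:::ZZ:::
::::::::
::::::::
step 36: ::::::::
::ZZ::::
:Z::Z:::
::Z::Z::
<Z:::Z::
:::ZZ:::
::::::::
::::::::
step 37: ::::::::
::ZZ::::
:Z::Z:::
^:Z::Z::
ZZ:::Z::
:::ZZ:::
::::::::
::::::::
step 38: ::::::::
::ZZ::::
:Z::Z:::
Z>Z::Z::
ZZ:::Z::
:::ZZ:::
::::::::
::::::::

3,1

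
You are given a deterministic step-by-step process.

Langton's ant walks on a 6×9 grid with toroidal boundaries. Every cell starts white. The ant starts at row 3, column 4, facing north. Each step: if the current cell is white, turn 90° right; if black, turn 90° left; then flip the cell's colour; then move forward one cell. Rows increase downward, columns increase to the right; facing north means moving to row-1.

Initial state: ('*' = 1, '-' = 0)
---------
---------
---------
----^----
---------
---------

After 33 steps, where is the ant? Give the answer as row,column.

t=0: ---------
---------
---------
----^----
---------
---------
t=1: ---------
---------
---------
----*>---
---------
---------
t=2: ---------
---------
---------
----**---
-----v---
---------
t=3: ---------
---------
---------
----**---
----<*---
---------
t=4: ---------
---------
---------
----^*---
----**---
---------
t=5: ---------
---------
---------
---<-*---
----**---
---------
t=6: ---------
---------
---^-----
---*-*---
----**---
---------
t=7: ---------
---------
---*>----
---*-*---
----**---
---------
t=8: ---------
---------
---**----
---*v*---
----**---
---------
t=9: ---------
---------
---**----
---<**---
----**---
---------
t=10: ---------
---------
---**----
----**---
---v**---
---------
t=11: ---------
---------
---**----
----**---
--<***---
---------
t=12: ---------
---------
---**----
--^-**---
--****---
---------
t=13: ---------
---------
---**----
--*>**---
--****---
---------
t=14: ---------
---------
---**----
--****---
--*v**---
---------
t=15: ---------
---------
---**----
--****---
--*->*---
---------
t=16: ---------
---------
---**----
--**^*---
--*--*---
---------
t=17: ---------
---------
---**----
--*<-*---
--*--*---
---------
t=18: ---------
---------
---**----
--*--*---
--*v-*---
---------
t=19: ---------
---------
---**----
--*--*---
--<*-*---
---------
t=20: ---------
---------
---**----
--*--*---
---*-*---
--v------
t=21: ---------
---------
---**----
--*--*---
---*-*---
-<*------
t=22: ---------
---------
---**----
--*--*---
-^-*-*---
-**------
t=23: ---------
---------
---**----
--*--*---
-*>*-*---
-**------
t=24: ---------
---------
---**----
--*--*---
-***-*---
-*v------
t=25: ---------
---------
---**----
--*--*---
-***-*---
-*->-----
t=26: ---v-----
---------
---**----
--*--*---
-***-*---
-*-*-----
t=27: --<*-----
---------
---**----
--*--*---
-***-*---
-*-*-----
t=28: --**-----
---------
---**----
--*--*---
-***-*---
-*^*-----
t=29: --**-----
---------
---**----
--*--*---
-***-*---
-**>-----
t=30: --**-----
---------
---**----
--*--*---
-**^-*---
-**------
t=31: --**-----
---------
---**----
--*--*---
-*<--*---
-**------
t=32: --**-----
---------
---**----
--*--*---
-*---*---
-*v------
t=33: --**-----
---------
---**----
--*--*---
-*---*---
-*->-----

5,3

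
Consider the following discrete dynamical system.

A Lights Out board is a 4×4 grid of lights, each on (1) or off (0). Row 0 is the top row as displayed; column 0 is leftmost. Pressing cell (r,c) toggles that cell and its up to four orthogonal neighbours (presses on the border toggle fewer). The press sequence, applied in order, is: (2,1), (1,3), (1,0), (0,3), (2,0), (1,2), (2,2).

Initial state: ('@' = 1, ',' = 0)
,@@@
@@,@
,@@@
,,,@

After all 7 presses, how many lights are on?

12

step 0: ,@@@
@@,@
,@@@
,,,@
step 1: ,@@@
@,,@
@,,@
,@,@
step 2: ,@@,
@,@,
@,,,
,@,@
step 3: @@@,
,@@,
,,,,
,@,@
step 4: @@,@
,@@@
,,,,
,@,@
step 5: @@,@
@@@@
@@,,
@@,@
step 6: @@@@
@,,,
@@@,
@@,@
step 7: @@@@
@,@,
@,,@
@@@@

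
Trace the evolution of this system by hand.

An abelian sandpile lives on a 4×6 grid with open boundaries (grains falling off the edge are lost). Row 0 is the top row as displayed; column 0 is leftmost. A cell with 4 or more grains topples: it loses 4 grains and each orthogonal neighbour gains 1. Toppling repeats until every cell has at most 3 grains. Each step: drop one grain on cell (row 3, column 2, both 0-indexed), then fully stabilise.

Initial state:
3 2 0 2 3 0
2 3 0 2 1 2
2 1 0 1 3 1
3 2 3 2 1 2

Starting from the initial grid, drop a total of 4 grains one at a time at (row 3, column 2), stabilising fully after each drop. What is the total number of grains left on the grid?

44

t=0: 3 2 0 2 3 0
2 3 0 2 1 2
2 1 0 1 3 1
3 2 3 2 1 2
t=1: 3 2 0 2 3 0
2 3 0 2 1 2
2 1 1 1 3 1
3 3 0 3 1 2
t=2: 3 2 0 2 3 0
2 3 0 2 1 2
2 1 1 1 3 1
3 3 1 3 1 2
t=3: 3 2 0 2 3 0
2 3 0 2 1 2
2 1 1 1 3 1
3 3 2 3 1 2
t=4: 3 2 0 2 3 0
2 3 0 2 1 2
2 1 1 1 3 1
3 3 3 3 1 2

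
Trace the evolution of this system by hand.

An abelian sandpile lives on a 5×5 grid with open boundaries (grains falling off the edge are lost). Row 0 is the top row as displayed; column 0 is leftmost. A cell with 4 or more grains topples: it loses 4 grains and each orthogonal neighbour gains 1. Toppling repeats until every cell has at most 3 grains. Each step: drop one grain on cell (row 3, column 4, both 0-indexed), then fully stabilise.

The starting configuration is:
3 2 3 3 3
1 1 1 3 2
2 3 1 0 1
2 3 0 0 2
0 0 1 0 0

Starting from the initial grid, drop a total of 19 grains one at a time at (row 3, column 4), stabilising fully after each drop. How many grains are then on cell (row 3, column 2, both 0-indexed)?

1

gen 0: 3 2 3 3 3
1 1 1 3 2
2 3 1 0 1
2 3 0 0 2
0 0 1 0 0
gen 1: 3 2 3 3 3
1 1 1 3 2
2 3 1 0 1
2 3 0 0 3
0 0 1 0 0
gen 2: 3 2 3 3 3
1 1 1 3 2
2 3 1 0 2
2 3 0 1 0
0 0 1 0 1
gen 3: 3 2 3 3 3
1 1 1 3 2
2 3 1 0 2
2 3 0 1 1
0 0 1 0 1
gen 4: 3 2 3 3 3
1 1 1 3 2
2 3 1 0 2
2 3 0 1 2
0 0 1 0 1
gen 5: 3 2 3 3 3
1 1 1 3 2
2 3 1 0 2
2 3 0 1 3
0 0 1 0 1
gen 6: 3 2 3 3 3
1 1 1 3 2
2 3 1 0 3
2 3 0 2 0
0 0 1 0 2
gen 7: 3 2 3 3 3
1 1 1 3 2
2 3 1 0 3
2 3 0 2 1
0 0 1 0 2
gen 8: 3 2 3 3 3
1 1 1 3 2
2 3 1 0 3
2 3 0 2 2
0 0 1 0 2
gen 9: 3 2 3 3 3
1 1 1 3 2
2 3 1 0 3
2 3 0 2 3
0 0 1 0 2
gen 10: 3 2 3 3 3
1 1 1 3 3
2 3 1 1 0
2 3 0 3 1
0 0 1 0 3
gen 11: 3 2 3 3 3
1 1 1 3 3
2 3 1 1 0
2 3 0 3 2
0 0 1 0 3
gen 12: 3 2 3 3 3
1 1 1 3 3
2 3 1 1 0
2 3 0 3 3
0 0 1 0 3
gen 13: 3 2 3 3 3
1 1 1 3 3
2 3 1 2 1
2 3 1 0 2
0 0 1 2 0
gen 14: 3 2 3 3 3
1 1 1 3 3
2 3 1 2 1
2 3 1 0 3
0 0 1 2 0
gen 15: 3 2 3 3 3
1 1 1 3 3
2 3 1 2 2
2 3 1 1 0
0 0 1 2 1
gen 16: 3 2 3 3 3
1 1 1 3 3
2 3 1 2 2
2 3 1 1 1
0 0 1 2 1
gen 17: 3 2 3 3 3
1 1 1 3 3
2 3 1 2 2
2 3 1 1 2
0 0 1 2 1
gen 18: 3 2 3 3 3
1 1 1 3 3
2 3 1 2 2
2 3 1 1 3
0 0 1 2 1
gen 19: 3 2 3 3 3
1 1 1 3 3
2 3 1 2 3
2 3 1 2 0
0 0 1 2 2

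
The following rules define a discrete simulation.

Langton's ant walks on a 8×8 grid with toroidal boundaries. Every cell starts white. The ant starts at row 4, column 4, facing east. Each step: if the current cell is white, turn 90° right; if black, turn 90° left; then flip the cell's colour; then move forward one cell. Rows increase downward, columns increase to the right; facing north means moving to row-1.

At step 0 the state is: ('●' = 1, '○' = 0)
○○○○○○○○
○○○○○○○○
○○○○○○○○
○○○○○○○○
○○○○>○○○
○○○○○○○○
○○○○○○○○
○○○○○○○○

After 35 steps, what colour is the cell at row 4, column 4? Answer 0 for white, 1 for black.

0

[0] ○○○○○○○○
○○○○○○○○
○○○○○○○○
○○○○○○○○
○○○○>○○○
○○○○○○○○
○○○○○○○○
○○○○○○○○
[1] ○○○○○○○○
○○○○○○○○
○○○○○○○○
○○○○○○○○
○○○○●○○○
○○○○v○○○
○○○○○○○○
○○○○○○○○
[2] ○○○○○○○○
○○○○○○○○
○○○○○○○○
○○○○○○○○
○○○○●○○○
○○○<●○○○
○○○○○○○○
○○○○○○○○
[3] ○○○○○○○○
○○○○○○○○
○○○○○○○○
○○○○○○○○
○○○^●○○○
○○○●●○○○
○○○○○○○○
○○○○○○○○
[4] ○○○○○○○○
○○○○○○○○
○○○○○○○○
○○○○○○○○
○○○●>○○○
○○○●●○○○
○○○○○○○○
○○○○○○○○
[5] ○○○○○○○○
○○○○○○○○
○○○○○○○○
○○○○^○○○
○○○●○○○○
○○○●●○○○
○○○○○○○○
○○○○○○○○
[6] ○○○○○○○○
○○○○○○○○
○○○○○○○○
○○○○●>○○
○○○●○○○○
○○○●●○○○
○○○○○○○○
○○○○○○○○
[7] ○○○○○○○○
○○○○○○○○
○○○○○○○○
○○○○●●○○
○○○●○v○○
○○○●●○○○
○○○○○○○○
○○○○○○○○
[8] ○○○○○○○○
○○○○○○○○
○○○○○○○○
○○○○●●○○
○○○●<●○○
○○○●●○○○
○○○○○○○○
○○○○○○○○
[9] ○○○○○○○○
○○○○○○○○
○○○○○○○○
○○○○^●○○
○○○●●●○○
○○○●●○○○
○○○○○○○○
○○○○○○○○
[10] ○○○○○○○○
○○○○○○○○
○○○○○○○○
○○○<○●○○
○○○●●●○○
○○○●●○○○
○○○○○○○○
○○○○○○○○
[11] ○○○○○○○○
○○○○○○○○
○○○^○○○○
○○○●○●○○
○○○●●●○○
○○○●●○○○
○○○○○○○○
○○○○○○○○
[12] ○○○○○○○○
○○○○○○○○
○○○●>○○○
○○○●○●○○
○○○●●●○○
○○○●●○○○
○○○○○○○○
○○○○○○○○
[13] ○○○○○○○○
○○○○○○○○
○○○●●○○○
○○○●v●○○
○○○●●●○○
○○○●●○○○
○○○○○○○○
○○○○○○○○
[14] ○○○○○○○○
○○○○○○○○
○○○●●○○○
○○○<●●○○
○○○●●●○○
○○○●●○○○
○○○○○○○○
○○○○○○○○
[15] ○○○○○○○○
○○○○○○○○
○○○●●○○○
○○○○●●○○
○○○v●●○○
○○○●●○○○
○○○○○○○○
○○○○○○○○
[16] ○○○○○○○○
○○○○○○○○
○○○●●○○○
○○○○●●○○
○○○○>●○○
○○○●●○○○
○○○○○○○○
○○○○○○○○
[17] ○○○○○○○○
○○○○○○○○
○○○●●○○○
○○○○^●○○
○○○○○●○○
○○○●●○○○
○○○○○○○○
○○○○○○○○
[18] ○○○○○○○○
○○○○○○○○
○○○●●○○○
○○○<○●○○
○○○○○●○○
○○○●●○○○
○○○○○○○○
○○○○○○○○
[19] ○○○○○○○○
○○○○○○○○
○○○^●○○○
○○○●○●○○
○○○○○●○○
○○○●●○○○
○○○○○○○○
○○○○○○○○
[20] ○○○○○○○○
○○○○○○○○
○○<○●○○○
○○○●○●○○
○○○○○●○○
○○○●●○○○
○○○○○○○○
○○○○○○○○
[21] ○○○○○○○○
○○^○○○○○
○○●○●○○○
○○○●○●○○
○○○○○●○○
○○○●●○○○
○○○○○○○○
○○○○○○○○
[22] ○○○○○○○○
○○●>○○○○
○○●○●○○○
○○○●○●○○
○○○○○●○○
○○○●●○○○
○○○○○○○○
○○○○○○○○
[23] ○○○○○○○○
○○●●○○○○
○○●v●○○○
○○○●○●○○
○○○○○●○○
○○○●●○○○
○○○○○○○○
○○○○○○○○
[24] ○○○○○○○○
○○●●○○○○
○○<●●○○○
○○○●○●○○
○○○○○●○○
○○○●●○○○
○○○○○○○○
○○○○○○○○
[25] ○○○○○○○○
○○●●○○○○
○○○●●○○○
○○v●○●○○
○○○○○●○○
○○○●●○○○
○○○○○○○○
○○○○○○○○
[26] ○○○○○○○○
○○●●○○○○
○○○●●○○○
○<●●○●○○
○○○○○●○○
○○○●●○○○
○○○○○○○○
○○○○○○○○
[27] ○○○○○○○○
○○●●○○○○
○^○●●○○○
○●●●○●○○
○○○○○●○○
○○○●●○○○
○○○○○○○○
○○○○○○○○
[28] ○○○○○○○○
○○●●○○○○
○●>●●○○○
○●●●○●○○
○○○○○●○○
○○○●●○○○
○○○○○○○○
○○○○○○○○
[29] ○○○○○○○○
○○●●○○○○
○●●●●○○○
○●v●○●○○
○○○○○●○○
○○○●●○○○
○○○○○○○○
○○○○○○○○
[30] ○○○○○○○○
○○●●○○○○
○●●●●○○○
○●○>○●○○
○○○○○●○○
○○○●●○○○
○○○○○○○○
○○○○○○○○
[31] ○○○○○○○○
○○●●○○○○
○●●^●○○○
○●○○○●○○
○○○○○●○○
○○○●●○○○
○○○○○○○○
○○○○○○○○
[32] ○○○○○○○○
○○●●○○○○
○●<○●○○○
○●○○○●○○
○○○○○●○○
○○○●●○○○
○○○○○○○○
○○○○○○○○
[33] ○○○○○○○○
○○●●○○○○
○●○○●○○○
○●v○○●○○
○○○○○●○○
○○○●●○○○
○○○○○○○○
○○○○○○○○
[34] ○○○○○○○○
○○●●○○○○
○●○○●○○○
○<●○○●○○
○○○○○●○○
○○○●●○○○
○○○○○○○○
○○○○○○○○
[35] ○○○○○○○○
○○●●○○○○
○●○○●○○○
○○●○○●○○
○v○○○●○○
○○○●●○○○
○○○○○○○○
○○○○○○○○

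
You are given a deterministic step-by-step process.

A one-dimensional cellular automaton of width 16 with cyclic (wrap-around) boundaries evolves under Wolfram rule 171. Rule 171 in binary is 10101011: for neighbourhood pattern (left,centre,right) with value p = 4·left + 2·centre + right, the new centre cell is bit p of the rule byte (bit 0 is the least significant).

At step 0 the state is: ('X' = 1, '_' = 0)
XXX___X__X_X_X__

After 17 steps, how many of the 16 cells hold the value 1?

0) XXX___X__X_X_X__
1) XX__XX__X_X_X__X
2) X__XX__X_X_X__XX
3) __XX__X_X_X__XXX
4) _XX__X_X_X__XXX_
5) XX__X_X_X__XXX__
6) X__X_X_X__XXX__X
7) __X_X_X__XXX__XX
8) _X_X_X__XXX__XX_
9) X_X_X__XXX__XX__
10) _X_X__XXX__XX__X
11) X_X__XXX__XX__X_
12) _X__XXX__XX__X_X
13) X__XXX__XX__X_X_
14) __XXX__XX__X_X_X
15) _XXX__XX__X_X_X_
16) XXX__XX__X_X_X__
17) XX__XX__X_X_X__X

8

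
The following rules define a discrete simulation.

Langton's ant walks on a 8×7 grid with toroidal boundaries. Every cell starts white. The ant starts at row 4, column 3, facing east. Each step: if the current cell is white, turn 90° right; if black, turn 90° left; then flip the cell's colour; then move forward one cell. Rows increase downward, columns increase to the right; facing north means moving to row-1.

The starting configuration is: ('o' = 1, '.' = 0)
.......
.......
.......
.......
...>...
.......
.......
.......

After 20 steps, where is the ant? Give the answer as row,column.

[0] .......
.......
.......
.......
...>...
.......
.......
.......
[1] .......
.......
.......
.......
...o...
...v...
.......
.......
[2] .......
.......
.......
.......
...o...
..<o...
.......
.......
[3] .......
.......
.......
.......
..^o...
..oo...
.......
.......
[4] .......
.......
.......
.......
..o>...
..oo...
.......
.......
[5] .......
.......
.......
...^...
..o....
..oo...
.......
.......
[6] .......
.......
.......
...o>..
..o....
..oo...
.......
.......
[7] .......
.......
.......
...oo..
..o.v..
..oo...
.......
.......
[8] .......
.......
.......
...oo..
..o<o..
..oo...
.......
.......
[9] .......
.......
.......
...^o..
..ooo..
..oo...
.......
.......
[10] .......
.......
.......
..<.o..
..ooo..
..oo...
.......
.......
[11] .......
.......
..^....
..o.o..
..ooo..
..oo...
.......
.......
[12] .......
.......
..o>...
..o.o..
..ooo..
..oo...
.......
.......
[13] .......
.......
..oo...
..ovo..
..ooo..
..oo...
.......
.......
[14] .......
.......
..oo...
..<oo..
..ooo..
..oo...
.......
.......
[15] .......
.......
..oo...
...oo..
..voo..
..oo...
.......
.......
[16] .......
.......
..oo...
...oo..
...>o..
..oo...
.......
.......
[17] .......
.......
..oo...
...^o..
....o..
..oo...
.......
.......
[18] .......
.......
..oo...
..<.o..
....o..
..oo...
.......
.......
[19] .......
.......
..^o...
..o.o..
....o..
..oo...
.......
.......
[20] .......
.......
.<.o...
..o.o..
....o..
..oo...
.......
.......

2,1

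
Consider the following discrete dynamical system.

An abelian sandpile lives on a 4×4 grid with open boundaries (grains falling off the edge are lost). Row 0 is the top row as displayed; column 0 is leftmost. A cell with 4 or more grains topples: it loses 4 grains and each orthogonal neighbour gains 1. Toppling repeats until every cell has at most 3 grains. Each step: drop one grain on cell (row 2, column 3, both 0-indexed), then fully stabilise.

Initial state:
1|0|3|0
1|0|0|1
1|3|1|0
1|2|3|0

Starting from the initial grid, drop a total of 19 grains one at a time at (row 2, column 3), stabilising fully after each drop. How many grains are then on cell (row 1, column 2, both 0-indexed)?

3

t=0: 1|0|3|0
1|0|0|1
1|3|1|0
1|2|3|0
t=1: 1|0|3|0
1|0|0|1
1|3|1|1
1|2|3|0
t=2: 1|0|3|0
1|0|0|1
1|3|1|2
1|2|3|0
t=3: 1|0|3|0
1|0|0|1
1|3|1|3
1|2|3|0
t=4: 1|0|3|0
1|0|0|2
1|3|2|0
1|2|3|1
t=5: 1|0|3|0
1|0|0|2
1|3|2|1
1|2|3|1
t=6: 1|0|3|0
1|0|0|2
1|3|2|2
1|2|3|1
t=7: 1|0|3|0
1|0|0|2
1|3|2|3
1|2|3|1
t=8: 1|0|3|0
1|0|0|3
1|3|3|0
1|2|3|2
t=9: 1|0|3|0
1|0|0|3
1|3|3|1
1|2|3|2
t=10: 1|0|3|0
1|0|0|3
1|3|3|2
1|2|3|2
t=11: 1|0|3|0
1|0|0|3
1|3|3|3
1|2|3|2
t=12: 1|0|3|1
1|1|2|0
2|1|2|3
2|0|2|0
t=13: 1|0|3|1
1|1|2|1
2|1|3|0
2|0|2|1
t=14: 1|0|3|1
1|1|2|1
2|1|3|1
2|0|2|1
t=15: 1|0|3|1
1|1|2|1
2|1|3|2
2|0|2|1
t=16: 1|0|3|1
1|1|2|1
2|1|3|3
2|0|2|1
t=17: 1|0|3|1
1|1|3|2
2|2|0|1
2|0|3|2
t=18: 1|0|3|1
1|1|3|2
2|2|0|2
2|0|3|2
t=19: 1|0|3|1
1|1|3|2
2|2|0|3
2|0|3|2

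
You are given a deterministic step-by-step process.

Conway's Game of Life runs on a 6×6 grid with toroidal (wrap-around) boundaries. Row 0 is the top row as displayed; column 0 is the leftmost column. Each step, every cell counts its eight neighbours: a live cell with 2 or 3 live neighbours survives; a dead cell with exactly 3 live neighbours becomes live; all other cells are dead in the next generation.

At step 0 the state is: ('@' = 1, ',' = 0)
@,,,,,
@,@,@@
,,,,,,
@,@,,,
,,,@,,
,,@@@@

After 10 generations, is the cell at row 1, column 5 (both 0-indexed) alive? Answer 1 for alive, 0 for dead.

0

step 0: @,,,,,
@,@,@@
,,,,,,
@,@,,,
,,,@,,
,,@@@@
step 1: @,@,,,
@@,,,@
@,,@,,
,,,,,,
,@,,,@
,,@@@@
step 2: ,,@,,,
,,@,,@
@@,,,@
@,,,,,
@,@@,@
,,@@@@
step 3: ,@@,,@
,,@,,@
,@,,,@
,,@,@,
@,@,,,
@,,,,@
step 4: ,@@,@@
,,@,@@
@@@@@@
@,@@,@
@,,@,,
,,@,,@
step 5: ,@@,,,
,,,,,,
,,,,,,
,,,,,,
@,,@,,
,,@,,@
step 6: ,@@,,,
,,,,,,
,,,,,,
,,,,,,
,,,,,,
@,@@,,
step 7: ,@@@,,
,,,,,,
,,,,,,
,,,,,,
,,,,,,
,,@@,,
step 8: ,@,@,,
,,@,,,
,,,,,,
,,,,,,
,,,,,,
,@,@,,
step 9: ,@,@,,
,,@,,,
,,,,,,
,,,,,,
,,,,,,
,,,,,,
step 10: ,,@,,,
,,@,,,
,,,,,,
,,,,,,
,,,,,,
,,,,,,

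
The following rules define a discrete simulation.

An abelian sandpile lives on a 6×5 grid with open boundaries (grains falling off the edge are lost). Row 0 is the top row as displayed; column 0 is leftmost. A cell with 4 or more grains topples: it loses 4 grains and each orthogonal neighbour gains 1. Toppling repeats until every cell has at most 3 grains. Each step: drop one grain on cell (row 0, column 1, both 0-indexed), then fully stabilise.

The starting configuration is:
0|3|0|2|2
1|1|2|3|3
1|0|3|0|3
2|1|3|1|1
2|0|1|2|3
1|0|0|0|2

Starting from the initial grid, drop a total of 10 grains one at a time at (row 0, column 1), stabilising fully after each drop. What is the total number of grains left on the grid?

50

step 0: 0|3|0|2|2
1|1|2|3|3
1|0|3|0|3
2|1|3|1|1
2|0|1|2|3
1|0|0|0|2
step 1: 1|0|1|2|2
1|2|2|3|3
1|0|3|0|3
2|1|3|1|1
2|0|1|2|3
1|0|0|0|2
step 2: 1|1|1|2|2
1|2|2|3|3
1|0|3|0|3
2|1|3|1|1
2|0|1|2|3
1|0|0|0|2
step 3: 1|2|1|2|2
1|2|2|3|3
1|0|3|0|3
2|1|3|1|1
2|0|1|2|3
1|0|0|0|2
step 4: 1|3|1|2|2
1|2|2|3|3
1|0|3|0|3
2|1|3|1|1
2|0|1|2|3
1|0|0|0|2
step 5: 2|0|2|2|2
1|3|2|3|3
1|0|3|0|3
2|1|3|1|1
2|0|1|2|3
1|0|0|0|2
step 6: 2|1|2|2|2
1|3|2|3|3
1|0|3|0|3
2|1|3|1|1
2|0|1|2|3
1|0|0|0|2
step 7: 2|2|2|2|2
1|3|2|3|3
1|0|3|0|3
2|1|3|1|1
2|0|1|2|3
1|0|0|0|2
step 8: 2|3|2|2|2
1|3|2|3|3
1|0|3|0|3
2|1|3|1|1
2|0|1|2|3
1|0|0|0|2
step 9: 3|1|3|2|2
2|0|3|3|3
1|1|3|0|3
2|1|3|1|1
2|0|1|2|3
1|0|0|0|2
step 10: 3|2|3|2|2
2|0|3|3|3
1|1|3|0|3
2|1|3|1|1
2|0|1|2|3
1|0|0|0|2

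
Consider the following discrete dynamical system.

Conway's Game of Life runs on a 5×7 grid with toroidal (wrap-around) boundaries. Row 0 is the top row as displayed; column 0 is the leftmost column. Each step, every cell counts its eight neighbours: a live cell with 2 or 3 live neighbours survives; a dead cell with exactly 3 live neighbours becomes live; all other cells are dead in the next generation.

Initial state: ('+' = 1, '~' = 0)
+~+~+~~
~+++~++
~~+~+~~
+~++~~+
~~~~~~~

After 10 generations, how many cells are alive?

6

[0] +~+~+~~
~+++~++
~~+~+~~
+~++~~+
~~~~~~~
[1] +~+~+++
+~~~~++
~~~~+~~
~+++~~~
+~+~~~+
[2] ~~~++~~
++~+~~~
+++++++
++++~~~
~~~~+~~
[3] ~~+++~~
~~~~~~~
~~~~~+~
~~~~~~~
~+~~+~~
[4] ~~+++~~
~~~++~~
~~~~~~~
~~~~~~~
~~+~+~~
[5] ~~+~~+~
~~+~+~~
~~~~~~~
~~~~~~~
~~+~+~~
[6] ~++~++~
~~~+~~~
~~~~~~~
~~~~~~~
~~~+~~~
[7] ~~+~+~~
~~+++~~
~~~~~~~
~~~~~~~
~~+++~~
[8] ~+~~~+~
~~+~+~~
~~~+~~~
~~~+~~~
~~+~+~~
[9] ~++~++~
~~+++~~
~~+++~~
~~+++~~
~~+++~~
[10] ~+~~~+~
~~~~~~~
~+~~~+~
~+~~~+~
~~~~~~~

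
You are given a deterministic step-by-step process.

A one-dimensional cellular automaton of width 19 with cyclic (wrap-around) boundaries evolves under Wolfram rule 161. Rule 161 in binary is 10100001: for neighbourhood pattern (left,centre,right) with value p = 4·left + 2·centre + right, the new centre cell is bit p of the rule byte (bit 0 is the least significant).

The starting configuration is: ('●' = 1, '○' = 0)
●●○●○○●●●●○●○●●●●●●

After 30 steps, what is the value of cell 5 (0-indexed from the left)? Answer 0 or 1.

0

0) ●●○●○○●●●●○●○●●●●●●
1) ●○●○○○○●●○●○●○●●●●●
2) ○●○○●●○○○●○●○●○●●●●
3) ●○○○○○○●○○●○●○●○●●○
4) ○○●●●●○○○○○●○●○●○○●
5) ○○○●●○○●●●○○●○●○○○○
6) ●●○○○○○○●○○○○●○○●●●
7) ●○○●●●●○○○●●○○○○○●●
8) ○○○○●●○○●○○○○●●●○○●
9) ○●●○○○○○○○●●○○●○○○○
10) ○○○○●●●●●○○○○○○○●●●
11) ○●●○○●●●○○●●●●●○○●○
12) ○○○○○○●○○○○●●●○○○○○
13) ●●●●●○○○●●○○●○○●●●●
14) ●●●●○○●○○○○○○○○○●●●
15) ●●●○○○○○●●●●●●●○○●●
16) ●●○○●●●○○●●●●●○○○○●
17) ●○○○○●○○○○●●●○○●●○○
18) ○○●●○○○●●○○●○○○○○○○
19) ●○○○○●○○○○○○○●●●●●●
20) ○○●●○○○●●●●●○○●●●●●
21) ○○○○○●○○●●●○○○○●●●○
22) ●●●●○○○○○●○○●●○○●○○
23) ○●●○○●●●○○○○○○○○○○○
24) ○○○○○○●○○●●●●●●●●●●
25) ○●●●●○○○○○●●●●●●●●○
26) ○○●●○○●●●○○●●●●●●○○
27) ●○○○○○○●○○○○●●●●○○●
28) ○○●●●●○○○●●○○●●○○○○
29) ●○○●●○○●○○○○○○○○●●●
30) ○○○○○○○○○●●●●●●○○●●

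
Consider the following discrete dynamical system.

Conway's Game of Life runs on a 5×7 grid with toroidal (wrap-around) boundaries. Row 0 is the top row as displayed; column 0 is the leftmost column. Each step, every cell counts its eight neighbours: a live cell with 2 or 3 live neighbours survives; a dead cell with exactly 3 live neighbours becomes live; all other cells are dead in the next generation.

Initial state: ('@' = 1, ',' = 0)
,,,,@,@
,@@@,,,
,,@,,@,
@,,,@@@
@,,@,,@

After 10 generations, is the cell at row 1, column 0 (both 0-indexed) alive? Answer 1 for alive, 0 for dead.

t=0: ,,,,@,@
,@@@,,,
,,@,,@,
@,,,@@@
@,,@,,@
t=1: ,@,,@@@
,@@@@@,
@,@,,@,
@@,@@,,
,,,@,,,
t=2: @@,,,,@
,,,,,,,
@,,,,@,
@@,@@,@
,@,@,,@
t=3: ,@@,,,@
,@,,,,,
@@,,@@,
,@,@@,,
,,,@@,,
t=4: @@@@,,,
,,,,,@@
@@,@@@,
@@,,,,,
@@,,@@,
t=5: ,,@@,,,
,,,,,@,
,@@,@@,
,,,@,,,
,,,@@,,
t=6: ,,@@,,,
,@,,,@,
,,@@@@,
,,,,,@,
,,,,@,,
t=7: ,,@@@,,
,@,,,@,
,,@@,@@
,,,,,@,
,,,@@,,
t=8: ,,@,,@,
,@,,,@@
,,@,,@@
,,@,,@@
,,@,,@,
t=9: ,@@,@@,
@@@,@,,
,@@,@,,
,@@@@,,
,@@@@@,
t=10: ,,,,,,@
@,,,@,,
,,,,@@,
@,,,,,,
@,,,,,,

1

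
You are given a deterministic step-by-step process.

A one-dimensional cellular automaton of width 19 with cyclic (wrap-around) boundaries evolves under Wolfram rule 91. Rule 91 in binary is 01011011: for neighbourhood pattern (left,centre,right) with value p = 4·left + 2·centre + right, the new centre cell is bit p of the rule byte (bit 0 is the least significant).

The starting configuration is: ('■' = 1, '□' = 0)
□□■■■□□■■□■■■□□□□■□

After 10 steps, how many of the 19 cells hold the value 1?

t=0: □□■■■□□■■□■■■□□□□■□
t=1: ■■■□■■■■■□■□■■■■■□■
t=2: □□■□■□□□■□□□■□□□■□■
t=3: ■■□□□■■■□■■■□■■■□□□
t=4: ■■■■■■□■□■□■□■□■■■■
t=5: □□□□□■□□□□□□□□□■□□□
t=6: ■■■■■□■■■■■■■■■□■■■
t=7: □□□□■□■□□□□□□□■□■□□
t=8: ■■■■□□□■■■■■■■□□□■■
t=9: □□□■■■■■□□□□□■■■■■□
t=10: ■■■■□□□■■■■■■■□□□■■

13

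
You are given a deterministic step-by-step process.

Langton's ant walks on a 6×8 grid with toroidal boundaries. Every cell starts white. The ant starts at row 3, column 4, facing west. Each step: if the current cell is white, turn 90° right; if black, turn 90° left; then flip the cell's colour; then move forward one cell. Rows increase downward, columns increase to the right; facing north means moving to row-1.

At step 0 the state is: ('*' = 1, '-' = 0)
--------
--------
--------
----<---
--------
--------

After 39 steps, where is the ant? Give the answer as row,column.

t=0: --------
--------
--------
----<---
--------
--------
t=1: --------
--------
----^---
----*---
--------
--------
t=2: --------
--------
----*>--
----*---
--------
--------
t=3: --------
--------
----**--
----*v--
--------
--------
t=4: --------
--------
----**--
----<*--
--------
--------
t=5: --------
--------
----**--
-----*--
----v---
--------
t=6: --------
--------
----**--
-----*--
---<*---
--------
t=7: --------
--------
----**--
---^-*--
---**---
--------
t=8: --------
--------
----**--
---*>*--
---**---
--------
t=9: --------
--------
----**--
---***--
---*v---
--------
t=10: --------
--------
----**--
---***--
---*->--
--------
t=11: --------
--------
----**--
---***--
---*-*--
-----v--
t=12: --------
--------
----**--
---***--
---*-*--
----<*--
t=13: --------
--------
----**--
---***--
---*^*--
----**--
t=14: --------
--------
----**--
---***--
---**>--
----**--
t=15: --------
--------
----**--
---**^--
---**---
----**--
t=16: --------
--------
----**--
---*<---
---**---
----**--
t=17: --------
--------
----**--
---*----
---*v---
----**--
t=18: --------
--------
----**--
---*----
---*->--
----**--
t=19: --------
--------
----**--
---*----
---*-*--
----*v--
t=20: --------
--------
----**--
---*----
---*-*--
----*->-
t=21: ------v-
--------
----**--
---*----
---*-*--
----*-*-
t=22: -----<*-
--------
----**--
---*----
---*-*--
----*-*-
t=23: -----**-
--------
----**--
---*----
---*-*--
----*^*-
t=24: -----**-
--------
----**--
---*----
---*-*--
----**>-
t=25: -----**-
--------
----**--
---*----
---*-*^-
----**--
t=26: -----**-
--------
----**--
---*----
---*-**>
----**--
t=27: -----**-
--------
----**--
---*----
---*-***
----**-v
t=28: -----**-
--------
----**--
---*----
---*-***
----**<*
t=29: -----**-
--------
----**--
---*----
---*-*^*
----****
t=30: -----**-
--------
----**--
---*----
---*-<-*
----****
t=31: -----**-
--------
----**--
---*----
---*---*
----*v**
t=32: -----**-
--------
----**--
---*----
---*---*
----*->*
t=33: -----**-
--------
----**--
---*----
---*--^*
----*--*
t=34: -----**-
--------
----**--
---*----
---*--*>
----*--*
t=35: -----**-
--------
----**--
---*---^
---*--*-
----*--*
t=36: -----**-
--------
----**--
>--*---*
---*--*-
----*--*
t=37: -----**-
--------
----**--
*--*---*
v--*--*-
----*--*
t=38: -----**-
--------
----**--
*--*---*
*--*--*<
----*--*
t=39: -----**-
--------
----**--
*--*---^
*--*--**
----*--*

3,7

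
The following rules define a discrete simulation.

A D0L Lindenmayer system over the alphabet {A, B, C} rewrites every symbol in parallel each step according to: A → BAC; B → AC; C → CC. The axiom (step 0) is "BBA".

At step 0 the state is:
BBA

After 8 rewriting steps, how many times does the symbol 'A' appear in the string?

76

0) BBA
1) ACACBAC
2) BACCCBACCCACBACCC
3) ACBACCCCCCCACBACCCCCCCBACCCACBACCCCCCC
4) BACCCACBACCCCCCCCCCCCCCCBACCCACBACCCCCCCCCCCCCCCACBACCCCCCCBACCCACBACCCCCCCCCCCCCCC
5) ACBACCCCCCCBACCCACBACCCCCCCCCCCCCCCCCCCCCCCCCCCCCCCACBACCC…CCCCCCCACBACCCCCCCBACCCACBACCCCCCCCCCCCCCCCCCCCCCCCCCCCCCC  (len 177)
6) BACCCACBACCCCCCCCCCCCCCCACBACCCCCCCBACCCACBACCCCCCCCCCCCCC…CCCCCCCCCCCCCCCCCCCCCCCCCCCCCCCCCCCCCCCCCCCCCCCCCCCCCCCCCC  (len 372)
7) ACBACCCCCCCBACCCACBACCCCCCCCCCCCCCCCCCCCCCCCCCCCCCCBACCCAC…CCCCCCCCCCCCCCCCCCCCCCCCCCCCCCCCCCCCCCCCCCCCCCCCCCCCCCCCCC  (len 773)
8) BACCCACBACCCCCCCCCCCCCCCACBACCCCCCCBACCCACBACCCCCCCCCCCCCC…CCCCCCCCCCCCCCCCCCCCCCCCCCCCCCCCCCCCCCCCCCCCCCCCCCCCCCCCCC  (len 1593)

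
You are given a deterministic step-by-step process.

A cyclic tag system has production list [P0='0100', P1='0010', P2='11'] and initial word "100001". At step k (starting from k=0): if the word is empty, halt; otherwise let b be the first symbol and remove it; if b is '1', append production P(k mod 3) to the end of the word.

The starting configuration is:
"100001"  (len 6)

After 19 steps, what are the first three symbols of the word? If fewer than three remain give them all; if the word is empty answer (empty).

k=0  "100001"  (len 6)
k=1  "000010100"  (len 9)
k=2  "00010100"  (len 8)
k=3  "0010100"  (len 7)
k=4  "010100"  (len 6)
k=5  "10100"  (len 5)
k=6  "010011"  (len 6)
k=7  "10011"  (len 5)
k=8  "00110010"  (len 8)
k=9  "0110010"  (len 7)
k=10  "110010"  (len 6)
k=11  "100100010"  (len 9)
k=12  "0010001011"  (len 10)
k=13  "010001011"  (len 9)
k=14  "10001011"  (len 8)
k=15  "000101111"  (len 9)
k=16  "00101111"  (len 8)
k=17  "0101111"  (len 7)
k=18  "101111"  (len 6)
k=19  "011110100"  (len 9)

011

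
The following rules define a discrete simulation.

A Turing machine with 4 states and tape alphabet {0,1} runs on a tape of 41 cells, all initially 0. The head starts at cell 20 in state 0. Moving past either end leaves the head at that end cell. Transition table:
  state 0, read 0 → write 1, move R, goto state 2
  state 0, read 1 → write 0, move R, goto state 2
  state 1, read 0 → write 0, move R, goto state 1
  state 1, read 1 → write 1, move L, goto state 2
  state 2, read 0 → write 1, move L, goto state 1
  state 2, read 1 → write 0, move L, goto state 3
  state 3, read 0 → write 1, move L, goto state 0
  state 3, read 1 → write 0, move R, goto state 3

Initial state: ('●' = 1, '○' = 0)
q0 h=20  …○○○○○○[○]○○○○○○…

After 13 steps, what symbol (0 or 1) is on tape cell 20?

step 0: q0 h=20  …○○○○○○[○]○○○○○○…
step 1: q2 h=21  …○○○○○●[○]○○○○○○…
step 2: q1 h=20  …○○○○○○[●]●○○○○○…
step 3: q2 h=19  …○○○○○○[○]●●○○○○…
step 4: q1 h=18  …○○○○○○[○]●●●○○○…
step 5: q1 h=19  …○○○○○○[●]●●○○○○…
step 6: q2 h=18  …○○○○○○[○]●●●○○○…
step 7: q1 h=17  …○○○○○○[○]●●●●○○…
step 8: q1 h=18  …○○○○○○[●]●●●○○○…
step 9: q2 h=17  …○○○○○○[○]●●●●○○…
step 10: q1 h=16  …○○○○○○[○]●●●●●○…
step 11: q1 h=17  …○○○○○○[●]●●●●○○…
step 12: q2 h=16  …○○○○○○[○]●●●●●○…
step 13: q1 h=15  …○○○○○○[○]●●●●●●…

1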